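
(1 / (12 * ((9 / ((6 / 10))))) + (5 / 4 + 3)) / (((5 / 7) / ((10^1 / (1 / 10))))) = 5362 / 9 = 595.78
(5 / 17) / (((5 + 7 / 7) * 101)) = 5 / 10302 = 0.00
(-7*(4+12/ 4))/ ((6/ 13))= -637/ 6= -106.17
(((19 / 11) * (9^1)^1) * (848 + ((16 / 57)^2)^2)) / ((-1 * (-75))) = 8951554384 / 50928075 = 175.77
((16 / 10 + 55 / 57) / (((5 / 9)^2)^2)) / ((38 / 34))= 27177849 / 1128125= 24.09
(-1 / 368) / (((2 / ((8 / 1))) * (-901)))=1 / 82892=0.00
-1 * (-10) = 10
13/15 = 0.87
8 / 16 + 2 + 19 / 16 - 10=-101 / 16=-6.31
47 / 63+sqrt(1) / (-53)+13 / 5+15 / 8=694801 / 133560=5.20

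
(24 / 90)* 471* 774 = 486072 / 5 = 97214.40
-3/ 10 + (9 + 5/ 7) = 9.41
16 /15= 1.07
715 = 715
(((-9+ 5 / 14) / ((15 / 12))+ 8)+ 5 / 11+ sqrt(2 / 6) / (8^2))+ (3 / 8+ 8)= sqrt(3) / 192+ 30539 / 3080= 9.92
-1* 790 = -790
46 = 46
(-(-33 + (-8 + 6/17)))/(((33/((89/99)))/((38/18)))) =1168481/499851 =2.34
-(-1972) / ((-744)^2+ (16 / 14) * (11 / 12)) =0.00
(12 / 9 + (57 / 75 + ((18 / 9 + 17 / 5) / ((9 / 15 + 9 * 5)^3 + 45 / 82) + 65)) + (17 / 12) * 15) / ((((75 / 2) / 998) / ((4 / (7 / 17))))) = 97114297370140916 / 4252055889375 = 22839.37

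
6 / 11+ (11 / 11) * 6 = 72 / 11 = 6.55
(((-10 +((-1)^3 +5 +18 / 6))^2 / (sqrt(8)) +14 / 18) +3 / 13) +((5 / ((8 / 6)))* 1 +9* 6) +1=9* sqrt(2) / 4 +27967 / 468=62.94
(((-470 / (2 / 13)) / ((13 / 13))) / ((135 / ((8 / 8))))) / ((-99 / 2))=1222 / 2673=0.46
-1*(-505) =505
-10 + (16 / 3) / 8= -28 / 3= -9.33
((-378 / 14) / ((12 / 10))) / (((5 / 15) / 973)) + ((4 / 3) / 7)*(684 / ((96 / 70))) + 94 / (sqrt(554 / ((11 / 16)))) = -131165 / 2 + 47*sqrt(6094) / 1108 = -65579.19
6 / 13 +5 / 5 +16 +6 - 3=266 / 13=20.46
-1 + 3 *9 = 26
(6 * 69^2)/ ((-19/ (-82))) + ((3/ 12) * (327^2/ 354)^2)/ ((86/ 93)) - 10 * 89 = 13383657942095/ 91007264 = 147061.43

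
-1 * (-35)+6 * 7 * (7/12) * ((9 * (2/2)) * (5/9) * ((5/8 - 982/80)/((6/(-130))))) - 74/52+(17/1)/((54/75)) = 30978.23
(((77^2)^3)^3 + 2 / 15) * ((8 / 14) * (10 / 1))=1086461394785817894682024297997396296 / 21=51736256894562756889620210000000000.00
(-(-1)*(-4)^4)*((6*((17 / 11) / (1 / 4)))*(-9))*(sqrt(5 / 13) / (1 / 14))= -741978.49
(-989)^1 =-989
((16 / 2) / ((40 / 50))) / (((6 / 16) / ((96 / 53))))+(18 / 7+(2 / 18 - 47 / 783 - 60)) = -2636398 / 290493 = -9.08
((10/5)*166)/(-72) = -83/18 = -4.61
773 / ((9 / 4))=3092 / 9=343.56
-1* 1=-1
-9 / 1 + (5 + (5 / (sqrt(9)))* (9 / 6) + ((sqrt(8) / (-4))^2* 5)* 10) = 47 / 2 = 23.50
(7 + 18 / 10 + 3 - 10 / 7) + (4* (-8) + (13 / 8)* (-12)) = -2879 / 70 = -41.13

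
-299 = -299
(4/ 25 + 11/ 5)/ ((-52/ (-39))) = 177/ 100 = 1.77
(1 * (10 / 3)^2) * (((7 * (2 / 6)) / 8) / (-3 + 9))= 175 / 324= 0.54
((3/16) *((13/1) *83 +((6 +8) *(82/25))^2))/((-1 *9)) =-664093/10000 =-66.41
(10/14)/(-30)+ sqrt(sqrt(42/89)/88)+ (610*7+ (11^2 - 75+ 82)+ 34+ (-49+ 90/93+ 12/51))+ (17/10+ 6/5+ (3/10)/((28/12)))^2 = 4393.44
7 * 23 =161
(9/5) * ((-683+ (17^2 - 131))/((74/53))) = -676.82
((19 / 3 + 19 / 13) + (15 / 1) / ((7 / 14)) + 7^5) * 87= 19051463 / 13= 1465497.15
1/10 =0.10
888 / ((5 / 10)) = 1776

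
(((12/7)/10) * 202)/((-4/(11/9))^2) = 12221/3780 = 3.23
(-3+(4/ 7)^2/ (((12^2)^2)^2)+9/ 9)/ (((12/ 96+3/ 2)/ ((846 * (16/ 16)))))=-123780980689/ 118879488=-1041.23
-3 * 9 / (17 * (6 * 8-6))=-9 / 238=-0.04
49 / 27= 1.81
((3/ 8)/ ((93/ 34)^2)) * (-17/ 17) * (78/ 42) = -3757/ 40362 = -0.09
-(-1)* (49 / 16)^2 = 9.38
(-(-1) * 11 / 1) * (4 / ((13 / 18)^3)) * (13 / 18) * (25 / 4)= 89100 / 169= 527.22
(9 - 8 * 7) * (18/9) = -94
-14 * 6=-84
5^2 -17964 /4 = -4466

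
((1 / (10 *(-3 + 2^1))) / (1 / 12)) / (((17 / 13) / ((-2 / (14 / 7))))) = 78 / 85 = 0.92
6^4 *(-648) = -839808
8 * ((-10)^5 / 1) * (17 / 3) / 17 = -266666.67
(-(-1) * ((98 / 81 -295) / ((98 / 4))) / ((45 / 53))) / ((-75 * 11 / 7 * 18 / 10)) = 2522482 / 37889775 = 0.07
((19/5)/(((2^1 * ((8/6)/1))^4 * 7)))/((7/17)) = 0.03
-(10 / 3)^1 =-10 / 3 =-3.33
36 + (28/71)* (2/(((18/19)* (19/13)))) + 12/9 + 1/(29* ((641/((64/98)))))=22061073868/582040179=37.90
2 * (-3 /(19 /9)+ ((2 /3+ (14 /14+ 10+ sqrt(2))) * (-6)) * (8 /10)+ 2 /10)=-128.02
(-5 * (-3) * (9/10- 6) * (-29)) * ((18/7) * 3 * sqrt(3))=29642.56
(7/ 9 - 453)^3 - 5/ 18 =-134838286405/ 1458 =-92481677.92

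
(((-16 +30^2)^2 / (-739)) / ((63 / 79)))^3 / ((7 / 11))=-2588138714123796659032064 / 706403762194851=-3663823513.74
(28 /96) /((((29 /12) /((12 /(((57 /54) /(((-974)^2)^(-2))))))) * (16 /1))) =0.00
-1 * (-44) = 44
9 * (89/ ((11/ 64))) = 4660.36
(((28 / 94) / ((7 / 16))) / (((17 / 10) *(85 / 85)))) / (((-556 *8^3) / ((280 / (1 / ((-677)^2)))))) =-80207575 / 444244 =-180.55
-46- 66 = -112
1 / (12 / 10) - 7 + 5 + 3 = 11 / 6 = 1.83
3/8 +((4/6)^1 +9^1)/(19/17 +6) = 5033/2904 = 1.73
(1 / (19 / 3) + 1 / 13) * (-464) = -26912 / 247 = -108.96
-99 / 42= -33 / 14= -2.36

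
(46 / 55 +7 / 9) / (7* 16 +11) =799 / 60885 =0.01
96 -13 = 83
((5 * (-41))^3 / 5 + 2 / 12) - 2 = -10338161 / 6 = -1723026.83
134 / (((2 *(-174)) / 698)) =-23383 / 87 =-268.77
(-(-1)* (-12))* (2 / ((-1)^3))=24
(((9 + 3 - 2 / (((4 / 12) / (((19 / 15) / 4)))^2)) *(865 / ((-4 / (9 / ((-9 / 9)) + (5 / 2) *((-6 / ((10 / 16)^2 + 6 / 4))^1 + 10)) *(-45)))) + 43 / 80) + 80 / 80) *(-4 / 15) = -172810271 / 1633500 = -105.79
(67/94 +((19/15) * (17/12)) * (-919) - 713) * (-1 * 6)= 19977289/1410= 14168.29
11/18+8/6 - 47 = -811/18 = -45.06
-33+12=-21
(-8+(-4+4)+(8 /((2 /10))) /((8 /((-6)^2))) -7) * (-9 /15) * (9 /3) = -297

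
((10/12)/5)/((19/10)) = 5/57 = 0.09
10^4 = 10000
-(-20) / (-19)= -20 / 19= -1.05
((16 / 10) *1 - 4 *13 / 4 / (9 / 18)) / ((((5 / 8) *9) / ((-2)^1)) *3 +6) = 1952 / 195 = 10.01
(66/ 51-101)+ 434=5683/ 17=334.29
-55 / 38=-1.45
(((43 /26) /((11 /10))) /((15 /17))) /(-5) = -731 /2145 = -0.34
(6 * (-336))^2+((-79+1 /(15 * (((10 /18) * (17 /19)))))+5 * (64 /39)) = 67363871998 /16575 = 4064185.34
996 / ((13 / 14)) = 13944 / 13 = 1072.62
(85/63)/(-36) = -85/2268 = -0.04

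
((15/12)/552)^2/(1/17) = 425/4875264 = 0.00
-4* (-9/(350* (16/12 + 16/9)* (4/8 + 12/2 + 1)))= 27/6125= 0.00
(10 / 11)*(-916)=-9160 / 11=-832.73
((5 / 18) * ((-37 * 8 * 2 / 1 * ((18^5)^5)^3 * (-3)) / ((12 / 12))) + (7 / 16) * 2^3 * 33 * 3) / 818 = 8429950796253787672492251000000000000000000000000000000000000000000000000000000000000000000000.00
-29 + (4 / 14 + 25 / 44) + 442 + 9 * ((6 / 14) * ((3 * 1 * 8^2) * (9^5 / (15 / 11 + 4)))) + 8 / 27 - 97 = 571485899561 / 70092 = 8153368.42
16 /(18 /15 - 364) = -40 /907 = -0.04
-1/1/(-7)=0.14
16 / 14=8 / 7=1.14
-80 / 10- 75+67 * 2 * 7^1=855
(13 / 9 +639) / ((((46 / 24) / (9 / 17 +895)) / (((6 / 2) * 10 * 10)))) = 35100454400 / 391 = 89770983.12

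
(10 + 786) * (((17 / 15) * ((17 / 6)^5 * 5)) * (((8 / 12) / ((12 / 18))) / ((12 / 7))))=33623633617 / 69984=480447.44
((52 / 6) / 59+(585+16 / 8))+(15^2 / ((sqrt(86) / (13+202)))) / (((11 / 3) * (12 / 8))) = 103925 / 177+1125 * sqrt(86) / 11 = 1535.59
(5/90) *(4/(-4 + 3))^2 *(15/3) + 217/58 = 8.19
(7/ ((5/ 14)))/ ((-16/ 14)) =-343/ 20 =-17.15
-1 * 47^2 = -2209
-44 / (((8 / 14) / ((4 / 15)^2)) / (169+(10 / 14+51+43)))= -1443.98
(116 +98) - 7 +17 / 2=431 / 2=215.50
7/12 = 0.58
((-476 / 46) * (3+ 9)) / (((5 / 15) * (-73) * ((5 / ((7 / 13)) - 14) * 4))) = -4998 / 18469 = -0.27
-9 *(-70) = 630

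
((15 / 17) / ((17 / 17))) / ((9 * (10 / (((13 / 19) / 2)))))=13 / 3876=0.00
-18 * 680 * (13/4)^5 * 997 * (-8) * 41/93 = 3870222710055/248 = 15605736734.09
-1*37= -37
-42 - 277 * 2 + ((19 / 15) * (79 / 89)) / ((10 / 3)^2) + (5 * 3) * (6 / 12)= -26183747 / 44500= -588.40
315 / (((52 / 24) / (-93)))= -175770 / 13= -13520.77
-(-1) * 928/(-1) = -928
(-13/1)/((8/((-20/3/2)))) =65/12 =5.42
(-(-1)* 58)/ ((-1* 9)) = -58/ 9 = -6.44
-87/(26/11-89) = 957/953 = 1.00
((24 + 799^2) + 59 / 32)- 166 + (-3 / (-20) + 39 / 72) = 306365537 / 480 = 638261.54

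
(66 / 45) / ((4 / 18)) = 33 / 5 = 6.60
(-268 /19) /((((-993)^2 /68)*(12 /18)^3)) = -6834 /2081659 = -0.00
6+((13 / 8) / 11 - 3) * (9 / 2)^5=-14804403 / 2816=-5257.25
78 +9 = 87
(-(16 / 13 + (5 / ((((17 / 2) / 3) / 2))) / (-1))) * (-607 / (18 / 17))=-154178 / 117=-1317.76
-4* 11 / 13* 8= -27.08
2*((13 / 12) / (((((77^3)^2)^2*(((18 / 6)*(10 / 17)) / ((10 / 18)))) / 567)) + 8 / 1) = 397164695057952764781213 / 24822793441122047798812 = 16.00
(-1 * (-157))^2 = 24649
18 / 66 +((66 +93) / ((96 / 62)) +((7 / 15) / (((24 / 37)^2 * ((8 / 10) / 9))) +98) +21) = 1980533 / 8448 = 234.44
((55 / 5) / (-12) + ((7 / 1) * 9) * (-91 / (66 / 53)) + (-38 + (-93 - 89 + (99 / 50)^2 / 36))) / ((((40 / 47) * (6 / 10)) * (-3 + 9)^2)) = -74829243461 / 285120000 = -262.45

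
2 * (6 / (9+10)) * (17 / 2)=102 / 19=5.37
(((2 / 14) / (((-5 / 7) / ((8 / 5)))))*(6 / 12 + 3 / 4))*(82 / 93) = -164 / 465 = -0.35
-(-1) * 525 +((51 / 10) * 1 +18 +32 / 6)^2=1200109 / 900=1333.45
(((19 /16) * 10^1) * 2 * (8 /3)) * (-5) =-950 /3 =-316.67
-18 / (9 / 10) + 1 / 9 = -179 / 9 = -19.89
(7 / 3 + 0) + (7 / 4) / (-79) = 2191 / 948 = 2.31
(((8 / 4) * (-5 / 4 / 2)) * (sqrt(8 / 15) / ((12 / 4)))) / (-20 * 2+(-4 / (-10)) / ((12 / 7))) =0.01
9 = 9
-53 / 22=-2.41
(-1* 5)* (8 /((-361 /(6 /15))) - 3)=5431 /361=15.04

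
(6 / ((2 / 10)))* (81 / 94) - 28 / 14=1121 / 47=23.85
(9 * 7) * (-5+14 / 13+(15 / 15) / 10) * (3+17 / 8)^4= -88477402671 / 532480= -166160.99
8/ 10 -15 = -71/ 5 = -14.20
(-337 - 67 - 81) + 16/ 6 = -1447/ 3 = -482.33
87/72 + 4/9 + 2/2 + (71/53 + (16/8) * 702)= 1407.99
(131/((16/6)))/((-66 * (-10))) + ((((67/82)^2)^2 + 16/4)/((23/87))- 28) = -1270748204697/114386805280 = -11.11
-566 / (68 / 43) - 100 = -15569 / 34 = -457.91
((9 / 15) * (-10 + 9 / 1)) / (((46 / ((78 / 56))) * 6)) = -39 / 12880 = -0.00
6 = 6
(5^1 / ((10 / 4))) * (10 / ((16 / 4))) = 5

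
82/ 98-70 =-3389/ 49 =-69.16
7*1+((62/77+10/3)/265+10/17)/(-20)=72531649/10406550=6.97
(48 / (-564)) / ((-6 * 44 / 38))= 19 / 1551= 0.01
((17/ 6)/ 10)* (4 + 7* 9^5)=7026899/ 60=117114.98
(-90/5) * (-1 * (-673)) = -12114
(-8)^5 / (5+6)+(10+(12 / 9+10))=-97600 / 33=-2957.58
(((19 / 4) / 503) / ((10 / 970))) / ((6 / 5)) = 9215 / 12072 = 0.76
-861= -861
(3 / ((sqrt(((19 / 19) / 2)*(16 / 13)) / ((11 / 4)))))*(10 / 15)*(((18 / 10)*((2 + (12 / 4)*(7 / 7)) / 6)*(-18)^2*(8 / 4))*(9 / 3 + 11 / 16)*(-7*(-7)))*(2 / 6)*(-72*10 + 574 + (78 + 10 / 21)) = -86966649*sqrt(26) / 16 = -27715290.02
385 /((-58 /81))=-31185 /58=-537.67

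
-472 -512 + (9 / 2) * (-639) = -7719 / 2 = -3859.50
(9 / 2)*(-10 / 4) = -45 / 4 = -11.25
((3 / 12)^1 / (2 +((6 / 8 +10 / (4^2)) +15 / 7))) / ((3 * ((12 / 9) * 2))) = 7 / 1236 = 0.01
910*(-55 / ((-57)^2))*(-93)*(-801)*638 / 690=-8810011210 / 8303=-1061063.62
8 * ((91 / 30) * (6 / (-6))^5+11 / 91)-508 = -725224 / 1365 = -531.30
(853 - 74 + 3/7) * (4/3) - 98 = 19766/21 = 941.24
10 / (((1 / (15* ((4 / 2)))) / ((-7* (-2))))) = 4200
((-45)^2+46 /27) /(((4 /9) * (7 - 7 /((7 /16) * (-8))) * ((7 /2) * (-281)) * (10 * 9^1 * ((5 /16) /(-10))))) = 437768 /2389905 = 0.18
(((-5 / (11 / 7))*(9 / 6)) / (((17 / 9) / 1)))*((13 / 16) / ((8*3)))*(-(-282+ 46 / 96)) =-18445245 / 765952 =-24.08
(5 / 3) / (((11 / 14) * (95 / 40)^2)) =4480 / 11913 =0.38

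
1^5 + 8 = 9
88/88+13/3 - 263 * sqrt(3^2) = -2351/3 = -783.67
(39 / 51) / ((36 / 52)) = 169 / 153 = 1.10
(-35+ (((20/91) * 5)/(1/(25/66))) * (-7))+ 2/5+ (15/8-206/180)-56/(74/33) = -117630683/1904760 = -61.76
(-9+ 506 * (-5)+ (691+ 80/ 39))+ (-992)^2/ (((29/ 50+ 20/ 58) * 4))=4605221176/ 17433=264166.88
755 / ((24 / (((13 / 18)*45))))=49075 / 48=1022.40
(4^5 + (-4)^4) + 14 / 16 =10247 / 8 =1280.88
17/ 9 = 1.89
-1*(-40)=40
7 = 7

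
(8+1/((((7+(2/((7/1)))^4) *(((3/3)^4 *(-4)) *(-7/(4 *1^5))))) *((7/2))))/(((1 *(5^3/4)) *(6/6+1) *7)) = 269364/14720125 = 0.02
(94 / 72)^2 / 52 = 0.03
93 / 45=31 / 15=2.07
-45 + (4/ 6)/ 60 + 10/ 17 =-67933/ 1530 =-44.40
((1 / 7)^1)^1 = 1 / 7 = 0.14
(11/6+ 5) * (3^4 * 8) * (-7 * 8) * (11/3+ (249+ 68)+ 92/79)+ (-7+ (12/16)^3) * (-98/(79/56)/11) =-277398020333/3476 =-79803803.32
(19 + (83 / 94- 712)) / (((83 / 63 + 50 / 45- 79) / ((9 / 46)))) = 4098717 / 2317664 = 1.77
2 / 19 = 0.11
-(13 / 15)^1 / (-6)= 13 / 90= 0.14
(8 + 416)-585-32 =-193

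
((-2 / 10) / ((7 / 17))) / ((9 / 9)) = -17 / 35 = -0.49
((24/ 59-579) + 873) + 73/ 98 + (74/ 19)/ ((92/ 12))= 747053383/ 2526734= 295.66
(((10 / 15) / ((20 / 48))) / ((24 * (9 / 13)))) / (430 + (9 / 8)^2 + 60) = 832 / 4244535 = 0.00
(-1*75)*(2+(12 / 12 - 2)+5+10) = -1200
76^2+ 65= 5841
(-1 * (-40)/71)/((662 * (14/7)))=0.00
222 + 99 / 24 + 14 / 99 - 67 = 126139 / 792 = 159.27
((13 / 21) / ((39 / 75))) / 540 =5 / 2268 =0.00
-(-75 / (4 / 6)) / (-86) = -225 / 172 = -1.31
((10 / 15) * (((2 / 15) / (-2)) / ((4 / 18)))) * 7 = -7 / 5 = -1.40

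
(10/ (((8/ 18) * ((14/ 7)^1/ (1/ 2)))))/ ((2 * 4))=45/ 64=0.70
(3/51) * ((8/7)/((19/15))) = 120/2261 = 0.05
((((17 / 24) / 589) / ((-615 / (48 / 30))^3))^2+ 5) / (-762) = -13198173221148261866456261869 / 2011401598902995108447753906250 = -0.01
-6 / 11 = -0.55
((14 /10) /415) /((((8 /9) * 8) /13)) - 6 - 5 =-1459981 /132800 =-10.99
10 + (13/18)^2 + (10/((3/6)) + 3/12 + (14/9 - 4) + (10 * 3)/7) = 36983/1134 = 32.61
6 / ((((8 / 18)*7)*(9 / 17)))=51 / 14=3.64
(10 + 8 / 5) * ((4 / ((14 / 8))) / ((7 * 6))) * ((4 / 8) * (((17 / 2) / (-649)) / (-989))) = 1972 / 471767835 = 0.00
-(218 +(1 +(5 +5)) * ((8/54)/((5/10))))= -5974/27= -221.26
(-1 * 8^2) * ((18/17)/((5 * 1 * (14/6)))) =-5.81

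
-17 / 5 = -3.40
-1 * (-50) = 50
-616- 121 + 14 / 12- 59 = -4769 / 6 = -794.83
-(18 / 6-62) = 59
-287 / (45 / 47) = -13489 / 45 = -299.76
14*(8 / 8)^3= 14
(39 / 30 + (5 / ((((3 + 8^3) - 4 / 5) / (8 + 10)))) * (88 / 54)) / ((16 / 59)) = 7213871 / 1234080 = 5.85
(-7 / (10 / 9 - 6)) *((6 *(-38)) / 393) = -1197 / 1441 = -0.83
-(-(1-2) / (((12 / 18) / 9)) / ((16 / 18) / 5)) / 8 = -1215 / 128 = -9.49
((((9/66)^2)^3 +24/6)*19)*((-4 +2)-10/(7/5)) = -8616886555/12400927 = -694.86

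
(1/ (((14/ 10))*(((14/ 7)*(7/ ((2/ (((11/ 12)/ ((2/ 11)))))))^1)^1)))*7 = 0.14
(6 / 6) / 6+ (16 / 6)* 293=1563 / 2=781.50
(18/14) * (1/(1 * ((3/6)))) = 18/7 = 2.57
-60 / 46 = -30 / 23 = -1.30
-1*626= -626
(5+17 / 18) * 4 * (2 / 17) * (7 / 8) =749 / 306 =2.45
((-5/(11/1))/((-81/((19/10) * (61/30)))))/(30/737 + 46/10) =77653/16622172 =0.00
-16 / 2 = -8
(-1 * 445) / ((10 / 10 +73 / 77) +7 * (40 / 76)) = -130207 / 1648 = -79.01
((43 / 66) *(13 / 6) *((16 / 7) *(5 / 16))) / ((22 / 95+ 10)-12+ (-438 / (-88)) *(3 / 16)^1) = -98800 / 81837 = -1.21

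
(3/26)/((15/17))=17/130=0.13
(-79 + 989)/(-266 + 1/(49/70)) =-3185/926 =-3.44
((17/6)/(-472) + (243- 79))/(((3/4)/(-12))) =-464431/177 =-2623.90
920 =920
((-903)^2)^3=542158788145462929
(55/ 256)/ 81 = 55/ 20736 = 0.00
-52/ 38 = -1.37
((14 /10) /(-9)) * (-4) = 28 /45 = 0.62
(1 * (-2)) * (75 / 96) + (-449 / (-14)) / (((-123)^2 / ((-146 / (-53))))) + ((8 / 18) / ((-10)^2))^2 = -786348388459 / 505157310000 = -1.56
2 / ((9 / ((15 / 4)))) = 5 / 6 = 0.83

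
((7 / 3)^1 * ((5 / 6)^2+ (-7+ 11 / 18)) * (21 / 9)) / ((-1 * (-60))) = -2009 / 3888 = -0.52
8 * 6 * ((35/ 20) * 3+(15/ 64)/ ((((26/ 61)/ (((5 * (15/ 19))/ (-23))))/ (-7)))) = 283.71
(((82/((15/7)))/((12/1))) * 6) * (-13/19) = -3731/285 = -13.09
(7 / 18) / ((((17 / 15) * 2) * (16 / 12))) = 0.13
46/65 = 0.71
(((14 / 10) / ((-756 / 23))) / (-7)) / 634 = 23 / 2396520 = 0.00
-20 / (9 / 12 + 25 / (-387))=-30960 / 1061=-29.18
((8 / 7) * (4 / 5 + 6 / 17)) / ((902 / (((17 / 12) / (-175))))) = -0.00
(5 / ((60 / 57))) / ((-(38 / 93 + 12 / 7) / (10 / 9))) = -2.49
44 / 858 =2 / 39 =0.05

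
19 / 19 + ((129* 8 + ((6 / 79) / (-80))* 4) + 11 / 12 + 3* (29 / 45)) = 1636637 / 1580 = 1035.85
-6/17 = -0.35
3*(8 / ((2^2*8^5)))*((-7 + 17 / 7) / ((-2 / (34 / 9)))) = 17 / 10752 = 0.00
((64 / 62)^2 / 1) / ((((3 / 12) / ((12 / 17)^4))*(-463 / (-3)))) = 254803968 / 37162084303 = 0.01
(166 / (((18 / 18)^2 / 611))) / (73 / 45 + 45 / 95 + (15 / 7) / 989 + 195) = 514.60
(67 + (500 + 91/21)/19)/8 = 1333/114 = 11.69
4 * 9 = 36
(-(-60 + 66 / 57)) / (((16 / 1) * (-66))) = -559 / 10032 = -0.06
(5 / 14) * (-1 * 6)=-15 / 7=-2.14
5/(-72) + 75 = 5395/72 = 74.93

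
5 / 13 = 0.38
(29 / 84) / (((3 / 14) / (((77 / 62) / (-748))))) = -203 / 75888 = -0.00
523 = 523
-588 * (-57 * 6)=201096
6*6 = 36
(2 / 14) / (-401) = -1 / 2807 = -0.00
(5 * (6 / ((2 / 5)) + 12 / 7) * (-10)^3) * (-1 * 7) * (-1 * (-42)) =24570000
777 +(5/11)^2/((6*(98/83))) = 55284071/71148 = 777.03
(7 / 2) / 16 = 7 / 32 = 0.22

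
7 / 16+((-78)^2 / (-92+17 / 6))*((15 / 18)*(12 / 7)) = -1162885 / 11984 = -97.04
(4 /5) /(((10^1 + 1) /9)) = 36 /55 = 0.65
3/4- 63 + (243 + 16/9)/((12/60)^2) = 218059/36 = 6057.19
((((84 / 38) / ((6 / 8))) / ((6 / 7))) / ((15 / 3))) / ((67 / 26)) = 5096 / 19095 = 0.27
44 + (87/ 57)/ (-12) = 10003/ 228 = 43.87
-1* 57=-57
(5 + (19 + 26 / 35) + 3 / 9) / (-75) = -0.33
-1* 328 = -328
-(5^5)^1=-3125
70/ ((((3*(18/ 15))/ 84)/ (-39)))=-63700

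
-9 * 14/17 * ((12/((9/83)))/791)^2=-220448/1519511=-0.15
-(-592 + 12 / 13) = 7684 / 13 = 591.08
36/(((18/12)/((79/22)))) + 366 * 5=1916.18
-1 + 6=5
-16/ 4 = -4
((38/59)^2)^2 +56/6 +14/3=171728190/12117361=14.17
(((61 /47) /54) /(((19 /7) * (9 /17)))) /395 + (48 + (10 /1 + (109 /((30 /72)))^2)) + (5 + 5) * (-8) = 58639555610683 /857146050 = 68412.56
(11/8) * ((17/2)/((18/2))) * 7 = 1309/144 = 9.09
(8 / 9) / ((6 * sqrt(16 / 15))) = sqrt(15) / 27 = 0.14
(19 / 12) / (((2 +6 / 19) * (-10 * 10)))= -361 / 52800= -0.01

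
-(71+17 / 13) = -940 / 13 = -72.31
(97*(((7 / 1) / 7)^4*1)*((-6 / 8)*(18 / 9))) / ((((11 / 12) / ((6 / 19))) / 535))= -26816.56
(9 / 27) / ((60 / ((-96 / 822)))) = -4 / 6165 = -0.00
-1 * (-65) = 65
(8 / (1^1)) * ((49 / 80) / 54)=49 / 540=0.09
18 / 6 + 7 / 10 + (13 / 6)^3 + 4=17.87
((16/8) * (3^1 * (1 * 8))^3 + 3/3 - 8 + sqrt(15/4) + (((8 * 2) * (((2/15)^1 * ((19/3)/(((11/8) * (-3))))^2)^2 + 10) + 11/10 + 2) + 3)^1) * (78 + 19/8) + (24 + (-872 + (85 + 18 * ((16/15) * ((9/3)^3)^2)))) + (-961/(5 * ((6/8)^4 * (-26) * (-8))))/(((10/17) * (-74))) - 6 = 643 * sqrt(15)/16 + 373983451032619861601/166336805091600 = 2248506.22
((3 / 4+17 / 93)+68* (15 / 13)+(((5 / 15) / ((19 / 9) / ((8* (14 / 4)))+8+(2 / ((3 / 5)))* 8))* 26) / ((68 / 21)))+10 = 89.47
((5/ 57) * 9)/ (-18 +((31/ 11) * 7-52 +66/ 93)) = -5115/ 321119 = -0.02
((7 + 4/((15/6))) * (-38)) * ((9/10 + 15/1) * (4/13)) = -1598.81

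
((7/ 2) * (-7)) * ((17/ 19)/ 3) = -833/ 114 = -7.31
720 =720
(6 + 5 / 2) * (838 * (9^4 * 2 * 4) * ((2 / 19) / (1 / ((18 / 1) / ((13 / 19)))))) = 1035337912.62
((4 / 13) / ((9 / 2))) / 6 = 4 / 351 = 0.01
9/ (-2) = -9/ 2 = -4.50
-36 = -36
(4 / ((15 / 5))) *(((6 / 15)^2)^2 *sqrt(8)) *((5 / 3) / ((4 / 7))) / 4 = 56 *sqrt(2) / 1125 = 0.07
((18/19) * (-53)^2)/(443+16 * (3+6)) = 50562/11153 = 4.53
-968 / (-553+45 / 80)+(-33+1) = -267360 / 8839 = -30.25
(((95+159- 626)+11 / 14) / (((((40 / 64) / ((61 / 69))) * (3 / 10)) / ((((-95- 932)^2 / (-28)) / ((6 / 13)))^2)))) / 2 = -59600654760550558993 / 10224144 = -5829402907524.64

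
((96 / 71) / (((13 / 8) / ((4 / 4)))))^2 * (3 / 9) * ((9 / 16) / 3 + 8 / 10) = 970752 / 4259645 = 0.23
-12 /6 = -2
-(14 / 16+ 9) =-79 / 8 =-9.88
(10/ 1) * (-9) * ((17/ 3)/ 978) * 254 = -21590/ 163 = -132.45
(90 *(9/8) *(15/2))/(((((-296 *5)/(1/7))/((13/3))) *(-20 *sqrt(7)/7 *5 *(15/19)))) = 6669 *sqrt(7)/1657600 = 0.01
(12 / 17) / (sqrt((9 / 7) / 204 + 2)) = 24 * sqrt(113645) / 16235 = 0.50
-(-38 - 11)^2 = -2401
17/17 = 1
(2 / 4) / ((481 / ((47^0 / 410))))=1 / 394420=0.00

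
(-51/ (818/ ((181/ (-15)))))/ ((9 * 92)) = 3077/ 3386520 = 0.00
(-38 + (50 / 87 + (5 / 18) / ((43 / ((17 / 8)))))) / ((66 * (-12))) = 6717919 / 142217856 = 0.05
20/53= 0.38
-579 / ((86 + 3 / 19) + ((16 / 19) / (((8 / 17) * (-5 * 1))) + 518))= -0.96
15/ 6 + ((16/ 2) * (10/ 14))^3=129715/ 686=189.09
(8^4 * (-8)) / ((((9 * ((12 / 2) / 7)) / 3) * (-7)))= 16384 / 9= 1820.44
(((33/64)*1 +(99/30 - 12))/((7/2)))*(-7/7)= 2619/1120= 2.34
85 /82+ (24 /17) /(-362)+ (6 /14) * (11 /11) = 2580869 /1766198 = 1.46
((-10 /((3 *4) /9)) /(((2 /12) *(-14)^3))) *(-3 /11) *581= -2.60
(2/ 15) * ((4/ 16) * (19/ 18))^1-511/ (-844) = 36497/ 56970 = 0.64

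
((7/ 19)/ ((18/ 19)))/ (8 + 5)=0.03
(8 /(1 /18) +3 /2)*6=873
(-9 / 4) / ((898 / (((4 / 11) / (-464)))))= 9 / 4583392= 0.00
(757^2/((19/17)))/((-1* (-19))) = 9741833/361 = 26985.69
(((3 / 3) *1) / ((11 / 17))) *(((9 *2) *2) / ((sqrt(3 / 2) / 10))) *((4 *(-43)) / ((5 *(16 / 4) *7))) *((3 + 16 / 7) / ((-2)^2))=-162282 *sqrt(6) / 539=-737.49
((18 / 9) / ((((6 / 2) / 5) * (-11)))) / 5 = -2 / 33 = -0.06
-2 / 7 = -0.29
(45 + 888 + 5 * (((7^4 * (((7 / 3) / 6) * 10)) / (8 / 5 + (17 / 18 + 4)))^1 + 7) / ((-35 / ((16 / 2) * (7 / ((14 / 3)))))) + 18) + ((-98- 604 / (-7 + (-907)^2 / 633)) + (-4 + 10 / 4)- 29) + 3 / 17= -13400426918753 / 8192816834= -1635.63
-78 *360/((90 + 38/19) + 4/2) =-14040/47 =-298.72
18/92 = 9/46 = 0.20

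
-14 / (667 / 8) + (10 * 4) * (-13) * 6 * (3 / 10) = -624424 / 667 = -936.17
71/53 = 1.34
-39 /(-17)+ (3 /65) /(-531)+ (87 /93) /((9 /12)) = 21471638 /6063135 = 3.54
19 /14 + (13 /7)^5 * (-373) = -276938959 /33614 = -8238.80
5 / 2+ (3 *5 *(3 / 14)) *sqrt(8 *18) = 575 / 14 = 41.07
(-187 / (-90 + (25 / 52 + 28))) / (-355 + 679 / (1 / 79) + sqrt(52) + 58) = 129679264 / 2275754431629-4862 * sqrt(13) / 2275754431629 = 0.00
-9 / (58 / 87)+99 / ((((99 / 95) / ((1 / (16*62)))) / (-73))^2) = -1267107311 / 97422336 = -13.01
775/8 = 96.88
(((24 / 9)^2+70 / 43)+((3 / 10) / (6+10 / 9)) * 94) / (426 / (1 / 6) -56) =1573343 / 309600000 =0.01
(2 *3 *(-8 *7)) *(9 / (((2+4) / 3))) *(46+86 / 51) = -1225728 / 17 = -72101.65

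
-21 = -21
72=72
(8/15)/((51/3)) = 8/255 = 0.03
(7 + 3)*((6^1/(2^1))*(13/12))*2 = 65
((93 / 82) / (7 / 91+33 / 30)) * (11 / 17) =22165 / 35547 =0.62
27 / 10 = 2.70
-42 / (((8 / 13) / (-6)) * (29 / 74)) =30303 / 29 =1044.93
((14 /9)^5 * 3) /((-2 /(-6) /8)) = 4302592 /6561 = 655.78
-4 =-4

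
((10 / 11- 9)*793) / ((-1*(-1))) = -70577 / 11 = -6416.09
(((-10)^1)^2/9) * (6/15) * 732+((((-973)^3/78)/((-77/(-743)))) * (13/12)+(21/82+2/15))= -20043414566837/162360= -123450446.95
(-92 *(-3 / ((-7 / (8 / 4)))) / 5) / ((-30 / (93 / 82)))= 4278 / 7175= 0.60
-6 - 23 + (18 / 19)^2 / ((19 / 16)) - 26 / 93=-18194945 / 637887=-28.52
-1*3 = -3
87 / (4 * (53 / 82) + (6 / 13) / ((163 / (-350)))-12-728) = -2519491 / 21383982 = -0.12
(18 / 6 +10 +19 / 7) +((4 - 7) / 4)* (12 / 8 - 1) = 859 / 56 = 15.34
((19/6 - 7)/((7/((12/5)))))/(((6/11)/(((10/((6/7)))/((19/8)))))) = -2024/171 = -11.84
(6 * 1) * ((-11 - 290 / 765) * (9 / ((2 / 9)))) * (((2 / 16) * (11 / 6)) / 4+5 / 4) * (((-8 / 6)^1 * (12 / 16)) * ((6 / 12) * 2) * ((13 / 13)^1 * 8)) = 3932919 / 136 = 28918.52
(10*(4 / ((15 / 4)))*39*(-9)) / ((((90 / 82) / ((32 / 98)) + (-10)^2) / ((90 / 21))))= -14736384 / 94927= -155.24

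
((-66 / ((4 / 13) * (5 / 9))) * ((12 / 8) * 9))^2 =10867437009 / 400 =27168592.52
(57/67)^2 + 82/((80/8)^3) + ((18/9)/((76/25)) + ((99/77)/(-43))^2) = 5658649202781/3863724945500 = 1.46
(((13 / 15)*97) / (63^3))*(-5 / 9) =-0.00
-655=-655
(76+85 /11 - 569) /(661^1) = -5338 /7271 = -0.73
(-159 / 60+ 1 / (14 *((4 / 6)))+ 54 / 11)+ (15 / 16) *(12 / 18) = 9213 / 3080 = 2.99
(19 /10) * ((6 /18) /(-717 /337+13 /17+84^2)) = 108851 /1212480480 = 0.00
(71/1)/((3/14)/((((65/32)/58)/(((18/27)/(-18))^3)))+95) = 211953105/283598297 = 0.75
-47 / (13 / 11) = -517 / 13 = -39.77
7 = 7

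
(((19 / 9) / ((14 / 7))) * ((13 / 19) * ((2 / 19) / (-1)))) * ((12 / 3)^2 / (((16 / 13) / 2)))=-338 / 171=-1.98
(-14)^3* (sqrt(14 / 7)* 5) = -19403.01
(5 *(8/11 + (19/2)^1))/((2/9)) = 10125/44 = 230.11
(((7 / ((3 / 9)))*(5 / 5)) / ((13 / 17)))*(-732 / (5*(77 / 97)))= -3621204 / 715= -5064.62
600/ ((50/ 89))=1068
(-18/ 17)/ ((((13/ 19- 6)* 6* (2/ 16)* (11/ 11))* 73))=456/ 125341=0.00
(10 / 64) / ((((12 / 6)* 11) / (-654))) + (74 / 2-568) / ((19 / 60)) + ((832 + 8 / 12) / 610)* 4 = -1676.03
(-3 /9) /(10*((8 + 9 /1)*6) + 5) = -1 /3075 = -0.00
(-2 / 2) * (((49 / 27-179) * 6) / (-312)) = -3.41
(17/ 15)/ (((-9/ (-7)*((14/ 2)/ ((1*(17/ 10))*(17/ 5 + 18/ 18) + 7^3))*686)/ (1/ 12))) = 74477/ 13891500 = 0.01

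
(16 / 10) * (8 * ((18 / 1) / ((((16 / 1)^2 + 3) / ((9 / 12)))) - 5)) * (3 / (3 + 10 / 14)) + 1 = -120619 / 2405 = -50.15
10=10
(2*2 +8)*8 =96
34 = 34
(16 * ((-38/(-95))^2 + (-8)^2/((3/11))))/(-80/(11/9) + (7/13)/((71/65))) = -220079552/3805125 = -57.84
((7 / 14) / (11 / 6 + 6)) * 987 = 63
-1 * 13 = -13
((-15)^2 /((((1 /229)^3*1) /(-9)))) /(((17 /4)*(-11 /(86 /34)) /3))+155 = 12548193098845 /3179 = 3947213934.84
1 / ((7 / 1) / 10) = 10 / 7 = 1.43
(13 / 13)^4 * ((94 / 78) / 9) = 47 / 351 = 0.13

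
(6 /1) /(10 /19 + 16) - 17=-2612 /157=-16.64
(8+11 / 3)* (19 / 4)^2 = 12635 / 48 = 263.23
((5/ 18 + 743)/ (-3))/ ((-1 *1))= 13379/ 54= 247.76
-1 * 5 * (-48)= 240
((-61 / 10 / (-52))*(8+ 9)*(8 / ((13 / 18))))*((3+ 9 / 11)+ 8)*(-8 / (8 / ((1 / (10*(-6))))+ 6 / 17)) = 282064 / 64779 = 4.35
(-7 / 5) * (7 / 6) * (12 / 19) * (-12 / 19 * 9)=10584 / 1805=5.86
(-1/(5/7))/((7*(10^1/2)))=-1/25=-0.04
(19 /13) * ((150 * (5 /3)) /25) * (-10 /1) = -1900 /13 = -146.15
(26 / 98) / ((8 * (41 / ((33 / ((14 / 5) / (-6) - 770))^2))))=245025 / 165126508456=0.00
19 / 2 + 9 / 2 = 14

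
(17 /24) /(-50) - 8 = -9617 /1200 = -8.01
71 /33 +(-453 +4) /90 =-2809 /990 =-2.84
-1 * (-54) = 54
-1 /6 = -0.17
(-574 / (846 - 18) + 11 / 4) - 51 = -40525 / 828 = -48.94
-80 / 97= -0.82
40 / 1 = 40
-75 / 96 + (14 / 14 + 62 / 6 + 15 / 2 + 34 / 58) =51889 / 2784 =18.64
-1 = -1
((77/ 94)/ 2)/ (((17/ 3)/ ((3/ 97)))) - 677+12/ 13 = -2724686459/ 4030156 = -676.07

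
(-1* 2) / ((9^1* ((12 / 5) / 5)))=-25 / 54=-0.46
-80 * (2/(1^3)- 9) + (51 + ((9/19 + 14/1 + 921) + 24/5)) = 1551.27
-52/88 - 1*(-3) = 53/22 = 2.41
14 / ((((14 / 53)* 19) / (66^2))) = 230868 / 19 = 12150.95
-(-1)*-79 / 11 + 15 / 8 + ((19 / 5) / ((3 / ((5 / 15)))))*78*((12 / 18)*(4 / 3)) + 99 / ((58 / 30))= 25898999 / 344520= 75.17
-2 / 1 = -2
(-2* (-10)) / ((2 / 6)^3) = 540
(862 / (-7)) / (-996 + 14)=431 / 3437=0.13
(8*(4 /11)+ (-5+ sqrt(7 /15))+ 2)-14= -155 /11+ sqrt(105) /15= -13.41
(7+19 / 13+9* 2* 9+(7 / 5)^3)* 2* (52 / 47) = 2251672 / 5875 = 383.26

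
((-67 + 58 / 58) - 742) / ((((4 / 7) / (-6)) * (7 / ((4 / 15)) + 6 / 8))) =2828 / 9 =314.22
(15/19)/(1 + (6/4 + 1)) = 30/133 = 0.23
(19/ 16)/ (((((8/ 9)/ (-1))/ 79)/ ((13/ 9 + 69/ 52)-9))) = 4375415/ 6656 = 657.36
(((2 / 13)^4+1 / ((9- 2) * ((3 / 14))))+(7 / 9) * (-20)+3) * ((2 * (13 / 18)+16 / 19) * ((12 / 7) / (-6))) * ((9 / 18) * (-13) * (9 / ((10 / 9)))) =-408.91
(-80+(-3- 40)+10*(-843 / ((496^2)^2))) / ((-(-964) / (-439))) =1634053766954001 / 29172506427392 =56.01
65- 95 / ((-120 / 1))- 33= 787 / 24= 32.79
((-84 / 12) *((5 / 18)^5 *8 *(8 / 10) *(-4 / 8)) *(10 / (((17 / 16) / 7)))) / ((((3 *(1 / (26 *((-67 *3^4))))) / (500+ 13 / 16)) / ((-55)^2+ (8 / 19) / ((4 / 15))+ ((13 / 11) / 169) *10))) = -150229496959718750 / 863379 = -174001796383.42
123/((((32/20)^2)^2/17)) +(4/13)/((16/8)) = 16997567/53248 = 319.22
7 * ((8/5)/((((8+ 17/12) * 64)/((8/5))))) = 84/2825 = 0.03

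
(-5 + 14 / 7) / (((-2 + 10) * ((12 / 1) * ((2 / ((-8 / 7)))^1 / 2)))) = 1 / 28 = 0.04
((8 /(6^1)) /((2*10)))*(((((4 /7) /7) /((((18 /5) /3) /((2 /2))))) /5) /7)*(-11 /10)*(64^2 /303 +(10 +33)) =-7535 /935361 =-0.01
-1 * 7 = -7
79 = 79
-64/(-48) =4/3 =1.33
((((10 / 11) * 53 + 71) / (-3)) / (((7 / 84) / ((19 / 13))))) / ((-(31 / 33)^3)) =325510812 / 387283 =840.50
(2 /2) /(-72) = -1 /72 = -0.01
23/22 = 1.05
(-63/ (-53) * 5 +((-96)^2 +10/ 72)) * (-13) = -228744529/ 1908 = -119887.07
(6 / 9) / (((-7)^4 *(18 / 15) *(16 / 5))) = 25 / 345744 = 0.00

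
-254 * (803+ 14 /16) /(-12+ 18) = -816737 /24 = -34030.71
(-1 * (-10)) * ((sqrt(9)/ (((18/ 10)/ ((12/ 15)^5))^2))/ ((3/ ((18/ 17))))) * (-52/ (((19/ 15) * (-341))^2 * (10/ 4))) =-436207616/ 11150257765625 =-0.00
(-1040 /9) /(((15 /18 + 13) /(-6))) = 4160 /83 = 50.12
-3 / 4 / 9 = -1 / 12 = -0.08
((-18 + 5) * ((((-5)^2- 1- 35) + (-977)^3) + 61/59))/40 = 303086823.96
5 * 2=10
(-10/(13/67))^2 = 448900/169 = 2656.21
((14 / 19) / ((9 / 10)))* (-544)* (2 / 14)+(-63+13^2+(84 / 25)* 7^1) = 281698 / 4275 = 65.89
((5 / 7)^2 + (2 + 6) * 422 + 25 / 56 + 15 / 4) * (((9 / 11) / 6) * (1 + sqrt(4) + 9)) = 11927133 / 2156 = 5532.07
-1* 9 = -9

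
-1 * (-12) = 12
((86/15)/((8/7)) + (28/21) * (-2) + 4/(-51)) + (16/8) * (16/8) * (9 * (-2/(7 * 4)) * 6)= -93941/7140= -13.16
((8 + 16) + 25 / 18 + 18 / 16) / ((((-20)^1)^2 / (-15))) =-1909 / 1920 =-0.99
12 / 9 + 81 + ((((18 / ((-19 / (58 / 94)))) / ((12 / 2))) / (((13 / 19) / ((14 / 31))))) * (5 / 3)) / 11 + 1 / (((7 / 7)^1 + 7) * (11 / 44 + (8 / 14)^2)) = 11659820779 / 141261978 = 82.54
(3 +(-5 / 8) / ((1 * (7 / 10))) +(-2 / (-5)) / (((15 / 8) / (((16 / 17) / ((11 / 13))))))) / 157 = 920659 / 61653900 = 0.01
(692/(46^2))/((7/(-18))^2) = 56052/25921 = 2.16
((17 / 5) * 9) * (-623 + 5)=-94554 / 5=-18910.80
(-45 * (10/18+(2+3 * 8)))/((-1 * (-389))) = -1195/389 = -3.07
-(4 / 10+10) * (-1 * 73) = 3796 / 5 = 759.20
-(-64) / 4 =16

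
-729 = -729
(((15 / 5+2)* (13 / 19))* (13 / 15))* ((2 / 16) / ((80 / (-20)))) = -0.09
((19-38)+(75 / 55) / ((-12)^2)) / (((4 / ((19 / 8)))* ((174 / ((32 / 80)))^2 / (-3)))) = 190513 / 1065715200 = 0.00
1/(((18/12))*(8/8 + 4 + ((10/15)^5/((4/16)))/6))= 0.13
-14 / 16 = -7 / 8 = -0.88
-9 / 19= -0.47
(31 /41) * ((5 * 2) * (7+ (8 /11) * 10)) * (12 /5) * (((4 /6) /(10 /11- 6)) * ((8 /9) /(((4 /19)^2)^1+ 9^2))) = -28111792 /75570831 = -0.37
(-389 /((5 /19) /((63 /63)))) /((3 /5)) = -7391 /3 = -2463.67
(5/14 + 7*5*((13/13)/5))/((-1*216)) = -103/3024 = -0.03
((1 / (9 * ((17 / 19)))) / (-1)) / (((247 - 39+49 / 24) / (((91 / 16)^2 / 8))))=-157339 / 65815296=-0.00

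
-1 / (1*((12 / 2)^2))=-1 / 36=-0.03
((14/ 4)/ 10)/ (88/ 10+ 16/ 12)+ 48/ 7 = 29331/ 4256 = 6.89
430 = 430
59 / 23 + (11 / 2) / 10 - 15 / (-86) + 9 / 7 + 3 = 1048883 / 138460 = 7.58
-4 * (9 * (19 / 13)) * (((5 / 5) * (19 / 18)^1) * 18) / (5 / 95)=-246924 / 13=-18994.15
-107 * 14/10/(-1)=749/5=149.80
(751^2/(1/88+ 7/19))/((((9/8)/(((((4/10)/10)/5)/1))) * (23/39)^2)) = 1274949076544/41989375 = 30363.61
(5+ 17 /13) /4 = 41 /26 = 1.58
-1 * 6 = -6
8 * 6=48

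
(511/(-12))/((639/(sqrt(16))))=-511/1917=-0.27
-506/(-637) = 506/637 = 0.79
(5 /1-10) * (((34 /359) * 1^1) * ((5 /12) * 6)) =-425 /359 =-1.18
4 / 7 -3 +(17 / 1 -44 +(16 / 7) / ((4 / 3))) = -194 / 7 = -27.71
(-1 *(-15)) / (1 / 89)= 1335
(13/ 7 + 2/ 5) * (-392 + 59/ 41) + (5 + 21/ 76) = -95566617/ 109060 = -876.28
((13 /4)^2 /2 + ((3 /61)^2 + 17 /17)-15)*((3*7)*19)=-414110529 /119072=-3477.82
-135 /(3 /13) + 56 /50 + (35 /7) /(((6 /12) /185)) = 31653 /25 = 1266.12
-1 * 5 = -5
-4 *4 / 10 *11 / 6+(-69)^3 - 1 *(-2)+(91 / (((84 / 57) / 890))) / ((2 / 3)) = -14764421 / 60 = -246073.68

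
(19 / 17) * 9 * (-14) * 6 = -14364 / 17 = -844.94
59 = 59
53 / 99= 0.54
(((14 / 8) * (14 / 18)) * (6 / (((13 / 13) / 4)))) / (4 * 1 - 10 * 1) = -49 / 9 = -5.44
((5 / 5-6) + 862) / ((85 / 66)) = 56562 / 85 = 665.44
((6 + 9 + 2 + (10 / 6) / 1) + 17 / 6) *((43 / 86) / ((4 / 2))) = 43 / 8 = 5.38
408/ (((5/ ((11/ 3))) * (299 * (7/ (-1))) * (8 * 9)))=-187/ 94185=-0.00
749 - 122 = 627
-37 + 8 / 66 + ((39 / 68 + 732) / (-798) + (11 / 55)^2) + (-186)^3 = -96025345575221 / 14922600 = -6434893.76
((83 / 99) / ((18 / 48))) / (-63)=-0.04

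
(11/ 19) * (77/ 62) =847/ 1178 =0.72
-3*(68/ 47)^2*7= -97104/ 2209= -43.96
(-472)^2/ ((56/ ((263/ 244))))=1831006/ 427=4288.07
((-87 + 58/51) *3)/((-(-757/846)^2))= 3134120364/9741833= 321.72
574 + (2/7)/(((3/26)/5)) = 12314/21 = 586.38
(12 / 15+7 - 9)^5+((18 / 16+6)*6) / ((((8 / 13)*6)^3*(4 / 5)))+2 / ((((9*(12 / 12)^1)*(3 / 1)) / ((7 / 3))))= -20800714691 / 16588800000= -1.25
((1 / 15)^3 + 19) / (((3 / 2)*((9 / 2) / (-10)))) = -513008 / 18225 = -28.15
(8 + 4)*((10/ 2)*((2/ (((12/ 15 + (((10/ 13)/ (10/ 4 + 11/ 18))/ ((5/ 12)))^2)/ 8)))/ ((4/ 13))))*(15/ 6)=40369875/ 5963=6770.06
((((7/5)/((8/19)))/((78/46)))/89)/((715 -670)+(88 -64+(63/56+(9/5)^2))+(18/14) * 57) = 107065/712634481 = 0.00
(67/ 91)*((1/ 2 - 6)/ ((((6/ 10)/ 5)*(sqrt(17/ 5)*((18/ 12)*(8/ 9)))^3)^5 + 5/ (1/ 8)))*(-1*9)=336554380655186832882463932037353515625/ 294304374818409096948385833978039407728 - 1028596324524886022400000000000000000*sqrt(85)/ 18394023426150568559274114623627462983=0.63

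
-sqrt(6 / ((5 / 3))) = -3 * sqrt(10) / 5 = -1.90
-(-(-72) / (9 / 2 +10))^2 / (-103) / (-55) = -20736 / 4764265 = -0.00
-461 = -461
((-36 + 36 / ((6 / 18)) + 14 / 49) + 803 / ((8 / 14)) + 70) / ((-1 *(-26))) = 43331 / 728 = 59.52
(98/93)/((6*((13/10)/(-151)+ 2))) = 73990/838953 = 0.09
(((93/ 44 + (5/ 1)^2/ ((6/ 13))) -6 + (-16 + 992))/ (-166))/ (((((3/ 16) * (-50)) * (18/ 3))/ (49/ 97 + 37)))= 246418111/ 59778675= 4.12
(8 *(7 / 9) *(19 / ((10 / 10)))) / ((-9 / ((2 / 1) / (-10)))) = 1064 / 405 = 2.63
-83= -83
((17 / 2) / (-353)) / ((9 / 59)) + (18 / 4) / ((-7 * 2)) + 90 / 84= 7525 / 12708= 0.59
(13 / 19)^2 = 169 / 361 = 0.47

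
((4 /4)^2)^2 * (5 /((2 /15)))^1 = 75 /2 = 37.50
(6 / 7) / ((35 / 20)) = 24 / 49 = 0.49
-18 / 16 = -9 / 8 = -1.12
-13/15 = -0.87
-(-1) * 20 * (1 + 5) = 120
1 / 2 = 0.50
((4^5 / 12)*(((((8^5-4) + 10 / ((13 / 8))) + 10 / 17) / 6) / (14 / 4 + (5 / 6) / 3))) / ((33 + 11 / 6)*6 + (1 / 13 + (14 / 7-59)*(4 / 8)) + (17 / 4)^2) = 7416150016 / 11940613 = 621.09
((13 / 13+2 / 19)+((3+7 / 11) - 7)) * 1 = -472 / 209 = -2.26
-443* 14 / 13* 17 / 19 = -105434 / 247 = -426.86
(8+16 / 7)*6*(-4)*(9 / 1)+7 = -15503 / 7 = -2214.71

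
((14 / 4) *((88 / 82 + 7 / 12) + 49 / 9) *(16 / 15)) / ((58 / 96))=2347744 / 53505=43.88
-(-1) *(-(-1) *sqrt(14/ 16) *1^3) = sqrt(14)/ 4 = 0.94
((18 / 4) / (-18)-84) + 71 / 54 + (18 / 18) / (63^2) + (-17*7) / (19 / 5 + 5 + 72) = -67672865 / 801738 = -84.41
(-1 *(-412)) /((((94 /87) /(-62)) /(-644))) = 715589616 /47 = 15225310.98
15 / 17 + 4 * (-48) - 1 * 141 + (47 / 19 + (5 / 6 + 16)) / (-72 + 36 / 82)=-1889985593 / 5686092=-332.39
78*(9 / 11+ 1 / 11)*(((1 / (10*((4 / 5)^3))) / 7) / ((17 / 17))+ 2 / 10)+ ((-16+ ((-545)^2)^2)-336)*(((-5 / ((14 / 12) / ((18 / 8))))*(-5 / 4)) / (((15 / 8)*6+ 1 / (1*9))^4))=4401012172106422063659 / 68949946815904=63829087.26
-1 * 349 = -349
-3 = -3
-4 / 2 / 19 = -2 / 19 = -0.11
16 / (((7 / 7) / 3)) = 48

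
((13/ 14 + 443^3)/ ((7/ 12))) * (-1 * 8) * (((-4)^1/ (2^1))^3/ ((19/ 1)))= 467380343424/ 931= 502019702.93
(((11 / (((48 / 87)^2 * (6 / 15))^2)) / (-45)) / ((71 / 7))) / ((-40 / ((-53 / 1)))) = -2886413761 / 1340080128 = -2.15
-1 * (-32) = 32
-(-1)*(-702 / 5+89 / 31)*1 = -21317 / 155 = -137.53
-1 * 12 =-12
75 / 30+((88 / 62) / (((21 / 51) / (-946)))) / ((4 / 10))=-3536955 / 434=-8149.67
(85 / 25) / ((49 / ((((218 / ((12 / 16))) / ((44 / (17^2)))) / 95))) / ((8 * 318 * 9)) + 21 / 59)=482273757792 / 50502388195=9.55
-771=-771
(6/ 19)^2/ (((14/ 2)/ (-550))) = -19800/ 2527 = -7.84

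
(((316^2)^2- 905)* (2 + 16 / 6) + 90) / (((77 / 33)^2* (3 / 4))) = 558388311616 / 49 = 11395679828.90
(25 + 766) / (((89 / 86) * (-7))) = -9718 / 89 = -109.19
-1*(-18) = 18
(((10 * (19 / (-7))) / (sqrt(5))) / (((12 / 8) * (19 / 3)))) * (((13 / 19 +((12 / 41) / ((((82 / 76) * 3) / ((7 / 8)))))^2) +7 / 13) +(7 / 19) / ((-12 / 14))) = -6692968546 * sqrt(5) / 14657222307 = -1.02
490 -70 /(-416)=101955 /208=490.17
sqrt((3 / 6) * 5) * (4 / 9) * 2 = 4 * sqrt(10) / 9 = 1.41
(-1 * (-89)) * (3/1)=267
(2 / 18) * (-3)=-1 / 3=-0.33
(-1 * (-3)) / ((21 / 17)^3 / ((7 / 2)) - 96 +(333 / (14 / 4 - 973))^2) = -18471509273 / 587045825938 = -0.03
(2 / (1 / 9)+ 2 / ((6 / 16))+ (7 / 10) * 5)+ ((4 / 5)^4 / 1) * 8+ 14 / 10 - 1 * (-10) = 155663 / 3750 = 41.51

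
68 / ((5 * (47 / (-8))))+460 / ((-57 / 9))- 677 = -3357441 / 4465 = -751.95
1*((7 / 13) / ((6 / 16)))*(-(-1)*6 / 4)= 28 / 13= 2.15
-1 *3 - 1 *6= -9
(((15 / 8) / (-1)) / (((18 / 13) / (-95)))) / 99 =6175 / 4752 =1.30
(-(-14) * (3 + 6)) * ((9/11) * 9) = 10206/11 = 927.82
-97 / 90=-1.08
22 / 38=11 / 19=0.58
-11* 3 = -33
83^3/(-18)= -571787/18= -31765.94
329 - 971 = -642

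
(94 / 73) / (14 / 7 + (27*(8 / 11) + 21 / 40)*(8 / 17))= 87890 / 784093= 0.11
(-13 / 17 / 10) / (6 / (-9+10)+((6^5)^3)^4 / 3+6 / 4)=-13 / 2769508418905724591061622628847227552387448177915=-0.00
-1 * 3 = -3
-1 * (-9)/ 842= 9/ 842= 0.01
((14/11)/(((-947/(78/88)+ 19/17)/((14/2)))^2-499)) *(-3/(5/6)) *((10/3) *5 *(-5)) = 45231650100/2694840976333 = 0.02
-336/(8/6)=-252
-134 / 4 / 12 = -67 / 24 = -2.79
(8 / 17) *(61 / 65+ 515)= 268288 / 1105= 242.79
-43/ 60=-0.72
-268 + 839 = 571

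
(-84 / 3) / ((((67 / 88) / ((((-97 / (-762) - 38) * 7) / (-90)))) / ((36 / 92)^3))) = -3359880216 / 517645015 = -6.49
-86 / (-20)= 43 / 10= 4.30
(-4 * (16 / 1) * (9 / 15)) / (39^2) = -64 / 2535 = -0.03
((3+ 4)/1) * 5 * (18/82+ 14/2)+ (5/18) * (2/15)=279761/1107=252.72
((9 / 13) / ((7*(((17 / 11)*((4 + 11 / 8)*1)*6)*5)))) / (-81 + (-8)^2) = -132 / 5654285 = -0.00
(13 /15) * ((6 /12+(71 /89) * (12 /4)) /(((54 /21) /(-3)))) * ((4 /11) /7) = -1339 /8811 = -0.15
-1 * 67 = -67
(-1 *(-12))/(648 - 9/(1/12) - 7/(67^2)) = 53868/2424053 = 0.02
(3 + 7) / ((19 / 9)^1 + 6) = 1.23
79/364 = 0.22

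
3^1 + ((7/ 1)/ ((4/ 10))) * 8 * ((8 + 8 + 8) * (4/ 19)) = 13497/ 19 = 710.37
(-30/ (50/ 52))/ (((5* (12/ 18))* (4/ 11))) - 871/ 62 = -30836/ 775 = -39.79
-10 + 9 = -1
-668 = -668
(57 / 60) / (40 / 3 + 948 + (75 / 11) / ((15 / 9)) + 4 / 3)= 627 / 638060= 0.00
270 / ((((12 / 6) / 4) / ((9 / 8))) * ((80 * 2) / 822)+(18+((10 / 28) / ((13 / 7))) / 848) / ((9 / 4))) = 33.39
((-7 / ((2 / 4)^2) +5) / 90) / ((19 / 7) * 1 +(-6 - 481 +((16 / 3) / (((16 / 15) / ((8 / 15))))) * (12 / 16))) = 161 / 303840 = 0.00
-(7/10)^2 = -0.49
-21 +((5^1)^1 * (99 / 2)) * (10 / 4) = 2391 / 4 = 597.75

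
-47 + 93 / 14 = -565 / 14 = -40.36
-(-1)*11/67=11/67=0.16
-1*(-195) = 195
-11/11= -1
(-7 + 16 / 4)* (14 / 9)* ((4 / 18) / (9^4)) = -28 / 177147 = -0.00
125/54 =2.31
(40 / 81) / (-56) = -5 / 567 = -0.01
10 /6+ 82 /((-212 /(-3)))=899 /318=2.83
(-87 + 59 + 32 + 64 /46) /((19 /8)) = 992 /437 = 2.27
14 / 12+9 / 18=5 / 3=1.67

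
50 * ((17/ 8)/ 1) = 425/ 4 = 106.25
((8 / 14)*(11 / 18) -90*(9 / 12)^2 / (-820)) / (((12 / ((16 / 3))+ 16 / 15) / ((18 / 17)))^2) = 137566350 / 3284625743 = 0.04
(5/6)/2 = 5/12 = 0.42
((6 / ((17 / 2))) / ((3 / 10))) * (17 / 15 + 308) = 37096 / 51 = 727.37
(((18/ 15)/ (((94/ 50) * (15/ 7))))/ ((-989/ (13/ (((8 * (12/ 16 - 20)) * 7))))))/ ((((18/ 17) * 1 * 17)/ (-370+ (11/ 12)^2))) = -691067/ 9277263072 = -0.00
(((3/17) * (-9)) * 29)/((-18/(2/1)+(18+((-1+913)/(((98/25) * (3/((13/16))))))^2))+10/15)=-22559796/1949396647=-0.01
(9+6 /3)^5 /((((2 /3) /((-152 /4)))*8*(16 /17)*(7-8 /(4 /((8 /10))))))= -260097365 /1152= -225778.96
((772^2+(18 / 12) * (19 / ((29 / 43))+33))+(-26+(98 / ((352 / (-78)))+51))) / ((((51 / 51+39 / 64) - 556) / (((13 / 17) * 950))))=-150293939239600 / 192413463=-781098.87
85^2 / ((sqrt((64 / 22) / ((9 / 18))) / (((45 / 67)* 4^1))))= 325125* sqrt(11) / 134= 8047.15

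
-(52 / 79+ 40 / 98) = -4128 / 3871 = -1.07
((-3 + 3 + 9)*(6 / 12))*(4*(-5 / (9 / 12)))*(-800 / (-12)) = -8000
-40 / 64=-5 / 8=-0.62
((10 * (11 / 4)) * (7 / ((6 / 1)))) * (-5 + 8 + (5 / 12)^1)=15785 / 144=109.62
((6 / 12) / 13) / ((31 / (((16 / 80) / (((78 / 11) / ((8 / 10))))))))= 11 / 392925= 0.00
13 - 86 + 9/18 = -145/2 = -72.50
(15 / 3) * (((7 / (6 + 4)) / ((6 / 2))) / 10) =7 / 60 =0.12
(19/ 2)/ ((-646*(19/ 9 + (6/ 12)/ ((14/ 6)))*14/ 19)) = -171/ 19924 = -0.01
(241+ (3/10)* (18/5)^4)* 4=3642356/3125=1165.55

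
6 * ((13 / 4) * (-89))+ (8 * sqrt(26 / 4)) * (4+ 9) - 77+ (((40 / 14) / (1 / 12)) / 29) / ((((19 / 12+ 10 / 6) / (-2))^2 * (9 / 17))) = -372914545 / 205842+ 52 * sqrt(26) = -1546.51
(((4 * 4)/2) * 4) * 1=32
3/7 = 0.43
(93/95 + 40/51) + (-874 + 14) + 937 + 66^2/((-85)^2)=32684972/411825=79.37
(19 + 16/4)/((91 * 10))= 23/910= 0.03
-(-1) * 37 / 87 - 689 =-59906 / 87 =-688.57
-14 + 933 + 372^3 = 51479767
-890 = -890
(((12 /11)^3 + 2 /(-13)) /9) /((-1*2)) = -9901 /155727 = -0.06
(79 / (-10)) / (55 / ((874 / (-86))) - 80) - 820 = -819.91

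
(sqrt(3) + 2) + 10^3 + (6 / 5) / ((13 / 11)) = sqrt(3) + 65196 / 65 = 1004.75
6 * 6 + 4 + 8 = 48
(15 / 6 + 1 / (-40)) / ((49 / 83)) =8217 / 1960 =4.19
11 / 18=0.61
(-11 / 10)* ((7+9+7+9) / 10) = -88 / 25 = -3.52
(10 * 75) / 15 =50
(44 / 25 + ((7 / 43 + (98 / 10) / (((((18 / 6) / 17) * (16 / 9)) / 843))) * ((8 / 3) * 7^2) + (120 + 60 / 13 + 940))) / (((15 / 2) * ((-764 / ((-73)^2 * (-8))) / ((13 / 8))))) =1537994209488019 / 36958500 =41614086.33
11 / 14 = 0.79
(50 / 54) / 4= 25 / 108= 0.23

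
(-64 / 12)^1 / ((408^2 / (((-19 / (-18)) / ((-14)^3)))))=19 / 1541623104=0.00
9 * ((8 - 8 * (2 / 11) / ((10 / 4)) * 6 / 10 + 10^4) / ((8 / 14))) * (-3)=-130036914 / 275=-472861.51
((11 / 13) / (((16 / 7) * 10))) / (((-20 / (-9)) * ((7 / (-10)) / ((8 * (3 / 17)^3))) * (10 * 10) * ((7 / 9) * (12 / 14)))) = -8019 / 510952000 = -0.00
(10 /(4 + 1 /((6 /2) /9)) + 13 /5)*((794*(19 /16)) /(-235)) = -16.16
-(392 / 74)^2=-38416 / 1369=-28.06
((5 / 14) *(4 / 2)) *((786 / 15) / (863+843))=0.02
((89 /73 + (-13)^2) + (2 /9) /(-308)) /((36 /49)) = 120556541 /520344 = 231.69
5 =5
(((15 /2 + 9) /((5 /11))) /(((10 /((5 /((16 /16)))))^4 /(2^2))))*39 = 14157 /40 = 353.92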